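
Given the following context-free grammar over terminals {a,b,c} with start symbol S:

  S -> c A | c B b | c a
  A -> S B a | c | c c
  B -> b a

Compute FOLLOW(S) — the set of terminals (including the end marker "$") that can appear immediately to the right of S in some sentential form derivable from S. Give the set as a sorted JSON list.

Compute FIRST by fixpoint:
iter 1:
  A via A→c: +{c}
  B via B→b a: +{b}
  S via S→c A: +{c}
  FIRST[S]={c}  FIRST[A]={c}  FIRST[B]={b}
iter 2: (no change)
  FIRST[S]={c}  FIRST[A]={c}  FIRST[B]={b}

Compute FOLLOW by fixpoint:
FOLLOW(S) := {$}
iter 1:
  A→S B a: FOLLOW(S) ⊇ FIRST(B) = {b}; new: +{b}
  A→S B a: FOLLOW(B) ⊇ FIRST(a) = {a}; new: +{a}
  S→c A: FOLLOW(A) ⊇ FOLLOW(S) ⊇ {$,b}; new: +{$,b}
  S→c B b: FOLLOW(B) ⊇ FIRST(b) = {b}; new: +{b}
  S: {$,b}  A: {$,b}  B: {a,b}
iter 2: (stable)
  S: {$,b}  A: {$,b}  B: {a,b}

FOLLOW(S) = ["$", "b"]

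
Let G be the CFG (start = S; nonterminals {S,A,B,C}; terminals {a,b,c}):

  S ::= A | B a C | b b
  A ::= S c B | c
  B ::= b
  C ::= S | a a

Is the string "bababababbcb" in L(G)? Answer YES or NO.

Convert to CNF:
  S -> B X6 | S X7 | T2 T2 | c
  A -> S X3 | c
  B -> b
  C -> B X4 | S X5 | T1 T1 | T2 T2 | c
  T0 -> c
  T1 -> a
  T2 -> b
  X3 -> T0 B
  X4 -> T1 C
  X5 -> T0 B
  X6 -> T1 C
  X7 -> T0 B

CYK table (by increasing span):
  [0..0]={B,T2}  "b"  orig:{B}
  [1..1]={T1}  "a"  orig:{}
  [2..2]={B,T2}  "b"  orig:{B}
  [3..3]={T1}  "a"  orig:{}
  [4..4]={B,T2}  "b"  orig:{B}
  [5..5]={T1}  "a"  orig:{}
  [6..6]={B,T2}  "b"  orig:{B}
  [7..7]={T1}  "a"  orig:{}
  [8..8]={B,T2}  "b"  orig:{B}
  [9..9]={B,T2}  "b"  orig:{B}
  [10..10]={A,C,S,T0}  "c"  orig:{A,C,S}
  [11..11]={B,T2}  "b"  orig:{B}
  [0..1]=∅  "ba"
  [1..2]=∅  "ab"
  [2..3]=∅  "ba"
  [3..4]=∅  "ab"
  [4..5]=∅  "ba"
  [5..6]=∅  "ab"
  [6..7]=∅  "ba"
  [7..8]=∅  "ab"
  [8..9]={C,S}  "bb"
  [9..10]=∅  "bc"
  [10..11]={X3,X5,X7}  "cb"  orig:{}
  [0..2]=∅  "bab"
  [1..3]=∅  "aba"
  [2..4]=∅  "bab"
  [3..5]=∅  "aba"
  [4..6]=∅  "bab"
  [5..7]=∅  "aba"
  [6..8]=∅  "bab"
  [7..9]={X4,X6}  "abb"  orig:{}
  [8..10]=∅  "bbc"
  [9..11]=∅  "bcb"
  [0..3]=∅  "baba"
  [1..4]=∅  "abab"
  [2..5]=∅  "baba"
  [3..6]=∅  "abab"
  [4..7]=∅  "baba"
  [5..8]=∅  "abab"
  [6..9]={C,S}  "babb"
  [7..10]=∅  "abbc"
  [8..11]={A,C,S}  "bbcb"
  [0..4]=∅  "babab"
  [1..5]=∅  "ababa"
  [2..6]=∅  "babab"
  [3..7]=∅  "ababa"
  [4..8]=∅  "babab"
  [5..9]={X4,X6}  "ababb"  orig:{}
  [6..10]=∅  "babbc"
  [7..11]={X4,X6}  "abbcb"  orig:{}
  [0..5]=∅  "bababa"
  [1..6]=∅  "ababab"
  [2..7]=∅  "bababa"
  [3..8]=∅  "ababab"
  [4..9]={C,S}  "bababb"
  [5..10]=∅  "ababbc"
  [6..11]={A,C,S}  "babbcb"
  [0..6]=∅  "bababab"
  [1..7]=∅  "abababa"
  [2..8]=∅  "bababab"
  [3..9]={X4,X6}  "abababb"  orig:{}
  [4..10]=∅  "bababbc"
  [5..11]={X4,X6}  "ababbcb"  orig:{}
  [0..7]=∅  "babababa"
  [1..8]=∅  "abababab"
  [2..9]={C,S}  "babababb"
  [3..10]=∅  "abababbc"
  [4..11]={A,C,S}  "bababbcb"
  [0..8]=∅  "babababab"
  [1..9]={X4,X6}  "ababababb"  orig:{}
  [2..10]=∅  "babababbc"
  [3..11]={X4,X6}  "abababbcb"  orig:{}
  [0..9]={C,S}  "bababababb"
  [1..10]=∅  "ababababbc"
  [2..11]={A,C,S}  "babababbcb"
  [0..10]=∅  "bababababbc"
  [1..11]={X4,X6}  "ababababbcb"  orig:{}
  [0..11]={A,C,S}  "bababababbcb"

S ∈ T[0,11] ⇒ YES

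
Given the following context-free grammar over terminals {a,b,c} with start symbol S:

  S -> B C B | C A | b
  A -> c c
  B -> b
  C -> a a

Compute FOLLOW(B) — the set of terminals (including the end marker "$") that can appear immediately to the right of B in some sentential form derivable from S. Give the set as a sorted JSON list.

FIRST sets, iterate to fixpoint:
[1]
  A via A→c c: +{c}
  B via B→b: +{b}
  C via C→a a: +{a}
  S via S→B C B: +{b}
  S via S→C A: +{a}
  S: {a,b}  A: {c}  B: {b}  C: {a}
[2] — fixpoint
  S: {a,b}  A: {c}  B: {b}  C: {a}

FOLLOW sets:
FOLLOW(S) := {$}
[1]
  S→B C B: FOLLOW(B) ⊇ FIRST(C) = {a}; new: +{a}
  S→B C B: FOLLOW(C) ⊇ FIRST(B) = {b}; new: +{b}
  S→B C B: FOLLOW(B) ⊇ FOLLOW(S) ⊇ {$}; new: +{$}
  S→C A: FOLLOW(C) ⊇ FIRST(A) = {c}; new: +{c}
  S→C A: FOLLOW(A) ⊇ FOLLOW(S) ⊇ {$}; new: +{$}
  FOLLOW[S]={$}  FOLLOW[A]={$}  FOLLOW[B]={$,a}  FOLLOW[C]={b,c}
[2] — fixpoint
  FOLLOW[S]={$}  FOLLOW[A]={$}  FOLLOW[B]={$,a}  FOLLOW[C]={b,c}

FOLLOW(B) = ["$", "a"]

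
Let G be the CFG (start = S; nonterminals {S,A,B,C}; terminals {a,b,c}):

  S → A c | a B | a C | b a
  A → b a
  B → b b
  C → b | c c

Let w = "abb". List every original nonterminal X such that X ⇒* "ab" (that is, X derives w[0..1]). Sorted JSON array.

Convert to CNF:
  S -> A T2 | T0 T1 | T1 B | T1 C
  A -> T0 T1
  B -> T0 T0
  C -> T2 T2 | b
  T0 -> b
  T1 -> a
  T2 -> c

Fill CYK table bottom-up, restricted to cells inside w[0..1]:
  [0..0]={T1}  "a"  orig:{}
  [1..1]={C,T0}  "b"  orig:{C}
  [0..1]={S}  "ab"

Original NTs in T[0,1] deriving "ab": ["S"]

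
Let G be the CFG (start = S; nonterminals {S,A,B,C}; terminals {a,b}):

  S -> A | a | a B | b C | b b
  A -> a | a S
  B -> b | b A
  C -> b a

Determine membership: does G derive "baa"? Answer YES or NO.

CNF form of G:
  S -> T0 B | T0 S | T1 C | T1 T1 | a
  A -> T0 S | a
  B -> T1 A | b
  C -> T1 T0
  T0 -> a
  T1 -> b

Fill CYK table bottom-up:
  cell(0,0) b: {B,T1}  orig:{B}
  cell(1,1) a: {A,S,T0}  orig:{A,S}
  cell(2,2) a: {A,S,T0}  orig:{A,S}
  cell(0,1) ba: {B,C}
  cell(1,2) aa: {A,S}
  cell(0,2) baa: {B}

S ∉ T[0,2] ⇒ NO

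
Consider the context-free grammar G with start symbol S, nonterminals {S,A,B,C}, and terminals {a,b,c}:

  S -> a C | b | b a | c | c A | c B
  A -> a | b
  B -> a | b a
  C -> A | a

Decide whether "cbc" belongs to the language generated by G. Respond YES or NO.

Convert to CNF:
  S -> T0 T1 | T1 C | T2 A | T2 B | b | c
  A -> a | b
  B -> T0 T1 | a
  C -> a | b
  T0 -> b
  T1 -> a
  T2 -> c

Fill CYK table bottom-up:
  T[0,0] 'c' = {S,T2}  orig:{S}
  T[1,1] 'b' = {A,C,S,T0}  orig:{A,C,S}
  T[2,2] 'c' = {S,T2}  orig:{S}
  T[0,1] 'cb' = {S}
  T[1,2] 'bc' = ∅
  T[0,2] 'cbc' = ∅

S ∉ T[0,2] ⇒ NO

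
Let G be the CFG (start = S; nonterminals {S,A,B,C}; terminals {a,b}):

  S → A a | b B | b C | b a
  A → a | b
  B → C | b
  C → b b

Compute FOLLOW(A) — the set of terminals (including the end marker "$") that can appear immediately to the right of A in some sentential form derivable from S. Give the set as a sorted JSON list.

FIRST sets, iterate to fixpoint:
round 1:
  A via A→a: +{a}
  A via A→b: +{b}
  B via B→b: +{b}
  C via C→b b: +{b}
  S via S→A a: +{a,b}
  S: {a,b}  A: {a,b}  B: {b}  C: {b}
round 2: (no change)
  S: {a,b}  A: {a,b}  B: {b}  C: {b}

FOLLOW iteration:
initialize: $ ∈ FOLLOW(S)
[1]
  S→A a: FOLLOW(A) ⊇ FIRST(a) = {a}; new: +{a}
  S→b B: FOLLOW(B) ⊇ FOLLOW(S) ⊇ {$}; new: +{$}
  S→b C: FOLLOW(C) ⊇ FOLLOW(S) ⊇ {$}; new: +{$}
  S: {$}  A: {a}  B: {$}  C: {$}
[2] — fixpoint
  S: {$}  A: {a}  B: {$}  C: {$}

FOLLOW(A) = ["a"]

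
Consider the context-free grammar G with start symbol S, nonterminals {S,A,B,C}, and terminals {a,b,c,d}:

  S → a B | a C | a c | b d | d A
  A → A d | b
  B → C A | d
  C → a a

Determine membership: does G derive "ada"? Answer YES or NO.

Convert to CNF:
  S -> T0 A | T1 B | T1 C | T1 T2 | T3 T0
  A -> A T0 | b
  B -> C A | d
  C -> T1 T1
  T0 -> d
  T1 -> a
  T2 -> c
  T3 -> b

Fill CYK table bottom-up:
  T[0,0] 'a' = {T1}  orig:{}
  T[1,1] 'd' = {B,T0}  orig:{B}
  T[2,2] 'a' = {T1}  orig:{}
  T[0,1] 'ad' = {S}
  T[1,2] 'da' = ∅
  T[0,2] 'ada' = ∅

S ∉ T[0,2] ⇒ NO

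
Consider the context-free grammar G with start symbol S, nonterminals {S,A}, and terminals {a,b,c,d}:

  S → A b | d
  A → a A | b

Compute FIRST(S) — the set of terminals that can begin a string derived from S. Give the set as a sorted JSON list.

Compute FIRST by fixpoint:
pass 1:
  A via A→a A: +{a}
  A via A→b: +{b}
  S via S→A b: +{a,b}
  S via S→d: +{d}
  FIRST[S]={a,b,d}  FIRST[A]={a,b}
pass 2: (stable)
  FIRST[S]={a,b,d}  FIRST[A]={a,b}

FIRST(S) = ["a", "b", "d"]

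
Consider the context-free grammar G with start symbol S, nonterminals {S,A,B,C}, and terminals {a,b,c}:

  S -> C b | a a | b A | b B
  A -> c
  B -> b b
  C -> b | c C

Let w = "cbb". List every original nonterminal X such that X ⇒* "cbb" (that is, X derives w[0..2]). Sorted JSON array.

CNF form of G:
  S -> C T0 | T0 A | T0 B | T2 T2
  A -> c
  B -> T0 T0
  C -> T1 C | b
  T0 -> b
  T1 -> c
  T2 -> a

Fill CYK table bottom-up (cells [i..j] with 0 ≤ i ≤ j ≤ 2 only):
  [0..0]={A,T1}  "c"  orig:{A}
  [1..1]={C,T0}  "b"  orig:{C}
  [2..2]={C,T0}  "b"  orig:{C}
  [0..1]={C}  "cb"
  [1..2]={B,S}  "bb"
  [0..2]={S}  "cbb"

Original NTs in T[0,2] deriving "cbb": ["S"]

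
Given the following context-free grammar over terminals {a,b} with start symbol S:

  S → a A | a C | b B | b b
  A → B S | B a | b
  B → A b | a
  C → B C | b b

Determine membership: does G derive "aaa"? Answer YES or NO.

CNF form of G:
  S -> T0 A | T0 C | T1 B | T1 T1
  A -> B S | B T0 | b
  B -> A T1 | a
  C -> B C | T1 T1
  T0 -> a
  T1 -> b

CYK fill:
  [0..0]={B,T0}  "a"  orig:{B}
  [1..1]={B,T0}  "a"  orig:{B}
  [2..2]={B,T0}  "a"  orig:{B}
  [0..1]={A}  "aa"
  [1..2]={A}  "aa"
  [0..2]={S}  "aaa"

S ∈ T[0,2] ⇒ YES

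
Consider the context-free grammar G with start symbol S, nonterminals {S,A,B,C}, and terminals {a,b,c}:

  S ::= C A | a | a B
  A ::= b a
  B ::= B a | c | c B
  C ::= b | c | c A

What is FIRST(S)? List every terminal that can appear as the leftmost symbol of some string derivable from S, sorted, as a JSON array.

FIRST sets, iterate to fixpoint:
[1]
  A via A→b a: +{b}
  B via B→c: +{c}
  C via C→b: +{b}
  C via C→c: +{c}
  S via S→C A: +{b,c}
  S via S→a: +{a}
  S: {a,b,c}  A: {b}  B: {c}  C: {b,c}
[2] (stable)
  S: {a,b,c}  A: {b}  B: {c}  C: {b,c}

FIRST(S) = ["a", "b", "c"]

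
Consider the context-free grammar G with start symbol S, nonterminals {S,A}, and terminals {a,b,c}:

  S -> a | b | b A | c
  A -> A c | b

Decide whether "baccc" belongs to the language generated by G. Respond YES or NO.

Convert to CNF:
  S -> T1 A | a | b | c
  A -> A T0 | b
  T0 -> c
  T1 -> b

Fill CYK table bottom-up:
  T[0,0] 'b' = {A,S,T1}  orig:{A,S}
  T[1,1] 'a' = {S}
  T[2,2] 'c' = {S,T0}  orig:{S}
  T[3,3] 'c' = {S,T0}  orig:{S}
  T[4,4] 'c' = {S,T0}  orig:{S}
  T[0,1] 'ba' = ∅
  T[1,2] 'ac' = ∅
  T[2,3] 'cc' = ∅
  T[3,4] 'cc' = ∅
  T[0,2] 'bac' = ∅
  T[1,3] 'acc' = ∅
  T[2,4] 'ccc' = ∅
  T[0,3] 'bacc' = ∅
  T[1,4] 'accc' = ∅
  T[0,4] 'baccc' = ∅

S ∉ T[0,4] ⇒ NO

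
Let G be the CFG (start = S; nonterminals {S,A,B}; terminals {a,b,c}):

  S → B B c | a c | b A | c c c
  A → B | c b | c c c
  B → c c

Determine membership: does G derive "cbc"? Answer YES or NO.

CNF form of G:
  S -> B X4 | T0 X5 | T1 A | T2 T0
  A -> T0 T0 | T0 T1 | T0 X3
  B -> T0 T0
  T0 -> c
  T1 -> b
  T2 -> a
  X3 -> T0 T0
  X4 -> B T0
  X5 -> T0 T0

Fill CYK table bottom-up:
  [0..0]={T0}  "c"  orig:{}
  [1..1]={T1}  "b"  orig:{}
  [2..2]={T0}  "c"  orig:{}
  [0..1]={A}  "cb"
  [1..2]=∅  "bc"
  [0..2]=∅  "cbc"

S ∉ T[0,2] ⇒ NO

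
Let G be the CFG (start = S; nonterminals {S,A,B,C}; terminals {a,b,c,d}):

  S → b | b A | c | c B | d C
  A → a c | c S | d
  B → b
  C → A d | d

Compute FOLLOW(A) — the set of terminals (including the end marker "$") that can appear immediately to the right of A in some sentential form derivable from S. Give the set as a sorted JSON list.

Compute FIRST by fixpoint:
pass 1:
  A via A→a c: +{a}
  A via A→c S: +{c}
  A via A→d: +{d}
  B via B→b: +{b}
  C via C→A d: +{a,c,d}
  S via S→b: +{b}
  S via S→c: +{c}
  S via S→d C: +{d}
  S: {b,c,d}  A: {a,c,d}  B: {b}  C: {a,c,d}
pass 2: (stable)
  S: {b,c,d}  A: {a,c,d}  B: {b}  C: {a,c,d}

FOLLOW iteration:
initialize: $ ∈ FOLLOW(S)
pass 1:
  C→A d: FOLLOW(A) ⊇ FIRST(d) = {d}; new: +{d}
  S→b A: FOLLOW(A) ⊇ FOLLOW(S) ⊇ {$}; new: +{$}
  S→c B: FOLLOW(B) ⊇ FOLLOW(S) ⊇ {$}; new: +{$}
  S→d C: FOLLOW(C) ⊇ FOLLOW(S) ⊇ {$}; new: +{$}
  S: {$}  A: {$,d}  B: {$}  C: {$}
pass 2:
  A→c S: FOLLOW(S) ⊇ FOLLOW(A) ⊇ {$,d}; new: +{d}
  S→c B: FOLLOW(B) ⊇ FOLLOW(S) ⊇ {$,d}; new: +{d}
  S→d C: FOLLOW(C) ⊇ FOLLOW(S) ⊇ {$,d}; new: +{d}
  S: {$,d}  A: {$,d}  B: {$,d}  C: {$,d}
pass 3: (stable)
  S: {$,d}  A: {$,d}  B: {$,d}  C: {$,d}

FOLLOW(A) = ["$", "d"]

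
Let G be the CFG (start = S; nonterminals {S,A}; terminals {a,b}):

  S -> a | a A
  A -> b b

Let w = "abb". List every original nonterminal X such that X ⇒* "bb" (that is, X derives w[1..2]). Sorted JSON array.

Convert to CNF:
  S -> T1 A | a
  A -> T0 T0
  T0 -> b
  T1 -> a

Fill CYK table bottom-up, restricted to cells inside w[1..2]:
  T[1,1] 'b' = {T0}  orig:{}
  T[2,2] 'b' = {T0}  orig:{}
  T[1,2] 'bb' = {A}

Original NTs in T[1,2] deriving "bb": ["A"]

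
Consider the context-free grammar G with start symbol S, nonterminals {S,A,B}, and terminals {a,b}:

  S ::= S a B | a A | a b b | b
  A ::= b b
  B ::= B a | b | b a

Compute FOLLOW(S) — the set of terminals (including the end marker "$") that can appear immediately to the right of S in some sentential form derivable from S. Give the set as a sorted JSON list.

FIRST iteration:
round 1:
  A via A→b b: +{b}
  B via B→b: +{b}
  S via S→a A: +{a}
  S via S→b: +{b}
  FIRST(S)={a,b}  FIRST(A)={b}  FIRST(B)={b}
round 2: (no change)
  FIRST(S)={a,b}  FIRST(A)={b}  FIRST(B)={b}

FOLLOW sets:
initialize: $ ∈ FOLLOW(S)
pass 1:
  B→B a: FOLLOW(B) ⊇ FIRST(a) = {a}; new: +{a}
  S→S a B: FOLLOW(S) ⊇ FIRST(a) = {a}; new: +{a}
  S→S a B: FOLLOW(B) ⊇ FOLLOW(S) ⊇ {$,a}; new: +{$}
  S→a A: FOLLOW(A) ⊇ FOLLOW(S) ⊇ {$,a}; new: +{$,a}
  S: {$,a}  A: {$,a}  B: {$,a}
pass 2: (stable)
  S: {$,a}  A: {$,a}  B: {$,a}

FOLLOW(S) = ["$", "a"]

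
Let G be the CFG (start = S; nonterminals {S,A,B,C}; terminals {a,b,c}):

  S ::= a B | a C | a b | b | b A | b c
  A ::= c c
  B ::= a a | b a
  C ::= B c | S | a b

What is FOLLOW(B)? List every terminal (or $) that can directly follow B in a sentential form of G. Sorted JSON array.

Compute FIRST by fixpoint:
round 1:
  A via A→c c: +{c}
  B via B→a a: +{a}
  B via B→b a: +{b}
  C via C→B c: +{a,b}
  S via S→a B: +{a}
  S via S→b: +{b}
  FIRST[S]={a,b}  FIRST[A]={c}  FIRST[B]={a,b}  FIRST[C]={a,b}
round 2: — fixpoint
  FIRST[S]={a,b}  FIRST[A]={c}  FIRST[B]={a,b}  FIRST[C]={a,b}

Compute FOLLOW by fixpoint:
seed FOLLOW(S) with $
iter 1:
  C→B c: FOLLOW(B) ⊇ FIRST(c) = {c}; new: +{c}
  S→a B: FOLLOW(B) ⊇ FOLLOW(S) ⊇ {$}; new: +{$}
  S→a C: FOLLOW(C) ⊇ FOLLOW(S) ⊇ {$}; new: +{$}
  S→b A: FOLLOW(A) ⊇ FOLLOW(S) ⊇ {$}; new: +{$}
  FOLLOW(S)={$}  FOLLOW(A)={$}  FOLLOW(B)={$,c}  FOLLOW(C)={$}
iter 2: (no change)
  FOLLOW(S)={$}  FOLLOW(A)={$}  FOLLOW(B)={$,c}  FOLLOW(C)={$}

FOLLOW(B) = ["$", "c"]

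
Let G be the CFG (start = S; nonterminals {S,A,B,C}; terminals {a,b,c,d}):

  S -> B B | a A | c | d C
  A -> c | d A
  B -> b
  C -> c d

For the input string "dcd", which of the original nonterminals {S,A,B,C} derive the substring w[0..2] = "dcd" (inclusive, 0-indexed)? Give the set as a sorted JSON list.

Convert to CNF:
  S -> B B | T0 C | T2 A | c
  A -> T0 A | c
  B -> b
  C -> T1 T0
  T0 -> d
  T1 -> c
  T2 -> a

CYK table (by increasing span), restricted to cells inside w[0..2]:
  cell(0,0) d: {T0}  orig:{}
  cell(1,1) c: {A,S,T1}  orig:{A,S}
  cell(2,2) d: {T0}  orig:{}
  cell(0,1) dc: {A}
  cell(1,2) cd: {C}
  cell(0,2) dcd: {S}

Original NTs in T[0,2] deriving "dcd": ["S"]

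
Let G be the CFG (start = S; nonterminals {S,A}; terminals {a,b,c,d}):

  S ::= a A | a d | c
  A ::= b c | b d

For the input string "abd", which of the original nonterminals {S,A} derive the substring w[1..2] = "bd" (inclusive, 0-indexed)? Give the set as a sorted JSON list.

CNF form of G:
  S -> T3 A | T3 T2 | c
  A -> T0 T1 | T0 T2
  T0 -> b
  T1 -> c
  T2 -> d
  T3 -> a

CYK fill (cells [i..j] with 1 ≤ i ≤ j ≤ 2 only):
  [1..1]={T0}  "b"  orig:{}
  [2..2]={T2}  "d"  orig:{}
  [1..2]={A}  "bd"

Original NTs in T[1,2] deriving "bd": ["A"]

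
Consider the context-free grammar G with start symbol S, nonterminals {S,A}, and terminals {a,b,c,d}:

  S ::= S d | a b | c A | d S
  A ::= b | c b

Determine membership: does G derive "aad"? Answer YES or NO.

CNF form of G:
  S -> S T2 | T0 A | T2 S | T3 T1
  A -> T0 T1 | b
  T0 -> c
  T1 -> b
  T2 -> d
  T3 -> a

CYK fill:
  [0..0]={T3}  "a"  orig:{}
  [1..1]={T3}  "a"  orig:{}
  [2..2]={T2}  "d"  orig:{}
  [0..1]=∅  "aa"
  [1..2]=∅  "ad"
  [0..2]=∅  "aad"

S ∉ T[0,2] ⇒ NO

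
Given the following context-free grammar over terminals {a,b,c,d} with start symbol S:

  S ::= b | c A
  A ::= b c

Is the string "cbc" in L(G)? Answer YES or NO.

Convert to CNF:
  S -> T1 A | b
  A -> T0 T1
  T0 -> b
  T1 -> c

Fill CYK table bottom-up:
  [0..0]={T1}  "c"  orig:{}
  [1..1]={S,T0}  "b"  orig:{S}
  [2..2]={T1}  "c"  orig:{}
  [0..1]=∅  "cb"
  [1..2]={A}  "bc"
  [0..2]={S}  "cbc"

S ∈ T[0,2] ⇒ YES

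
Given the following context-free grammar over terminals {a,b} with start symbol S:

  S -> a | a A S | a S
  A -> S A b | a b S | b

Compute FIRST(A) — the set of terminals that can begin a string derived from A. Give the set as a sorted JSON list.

FIRST iteration:
iter 1:
  A via A→a b S: +{a}
  A via A→b: +{b}
  S via S→a: +{a}
  FIRST(S)={a}  FIRST(A)={a,b}
iter 2: (stable)
  FIRST(S)={a}  FIRST(A)={a,b}

FIRST(A) = ["a", "b"]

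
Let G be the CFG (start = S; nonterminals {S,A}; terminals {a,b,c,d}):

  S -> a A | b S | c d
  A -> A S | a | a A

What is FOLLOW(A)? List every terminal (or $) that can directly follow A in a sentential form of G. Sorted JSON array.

FIRST sets, iterate to fixpoint:
round 1:
  A via A→a: +{a}
  S via S→a A: +{a}
  S via S→b S: +{b}
  S via S→c d: +{c}
  S: {a,b,c}  A: {a}
round 2: done
  S: {a,b,c}  A: {a}

Compute FOLLOW by fixpoint:
initialize: $ ∈ FOLLOW(S)
pass 1:
  A→A S: FOLLOW(A) ⊇ FIRST(S) = {a,b,c}; new: +{a,b,c}
  A→A S: FOLLOW(S) ⊇ FOLLOW(A) ⊇ {a,b,c}; new: +{a,b,c}
  S→a A: FOLLOW(A) ⊇ FOLLOW(S) ⊇ {$,a,b,c}; new: +{$}
  FOLLOW[S]={$,a,b,c}  FOLLOW[A]={$,a,b,c}
pass 2: done
  FOLLOW[S]={$,a,b,c}  FOLLOW[A]={$,a,b,c}

FOLLOW(A) = ["$", "a", "b", "c"]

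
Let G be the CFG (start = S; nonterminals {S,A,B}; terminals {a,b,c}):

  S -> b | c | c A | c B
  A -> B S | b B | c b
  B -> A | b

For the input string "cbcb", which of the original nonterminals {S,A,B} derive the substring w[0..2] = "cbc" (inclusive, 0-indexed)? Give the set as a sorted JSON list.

Convert to CNF:
  S -> T1 A | T1 B | b | c
  A -> B S | T0 B | T1 T0
  B -> B S | T0 B | T1 T0 | b
  T0 -> b
  T1 -> c

CYK fill, restricted to cells inside w[0..2]:
  cell(0,0) c: {S,T1}  orig:{S}
  cell(1,1) b: {B,S,T0}  orig:{B,S}
  cell(2,2) c: {S,T1}  orig:{S}
  cell(0,1) cb: {A,B,S}
  cell(1,2) bc: {A,B}
  cell(0,2) cbc: {A,B,S}

Original NTs in T[0,2] deriving "cbc": ["A", "B", "S"]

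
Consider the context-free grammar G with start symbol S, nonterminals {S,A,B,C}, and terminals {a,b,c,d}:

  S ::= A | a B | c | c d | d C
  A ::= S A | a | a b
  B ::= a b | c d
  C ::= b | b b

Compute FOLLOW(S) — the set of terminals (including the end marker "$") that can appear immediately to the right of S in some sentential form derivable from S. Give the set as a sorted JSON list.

Compute FIRST by fixpoint:
round 1:
  A via A→a: +{a}
  B via B→a b: +{a}
  B via B→c d: +{c}
  C via C→b: +{b}
  S via S→A: +{a}
  S via S→c: +{c}
  S via S→d C: +{d}
  FIRST(S)={a,c,d}  FIRST(A)={a}  FIRST(B)={a,c}  FIRST(C)={b}
round 2:
  A via A→S A: +{c,d}
  FIRST(S)={a,c,d}  FIRST(A)={a,c,d}  FIRST(B)={a,c}  FIRST(C)={b}
round 3: — fixpoint
  FIRST(S)={a,c,d}  FIRST(A)={a,c,d}  FIRST(B)={a,c}  FIRST(C)={b}

Compute FOLLOW by fixpoint:
FOLLOW(S) := {$}
round 1:
  A→S A: FOLLOW(S) ⊇ FIRST(A) = {a,c,d}; new: +{a,c,d}
  S→A: FOLLOW(A) ⊇ FOLLOW(S) ⊇ {$,a,c,d}; new: +{$,a,c,d}
  S→a B: FOLLOW(B) ⊇ FOLLOW(S) ⊇ {$,a,c,d}; new: +{$,a,c,d}
  S→d C: FOLLOW(C) ⊇ FOLLOW(S) ⊇ {$,a,c,d}; new: +{$,a,c,d}
  FOLLOW(S)={$,a,c,d}  FOLLOW(A)={$,a,c,d}  FOLLOW(B)={$,a,c,d}  FOLLOW(C)={$,a,c,d}
round 2: (stable)
  FOLLOW(S)={$,a,c,d}  FOLLOW(A)={$,a,c,d}  FOLLOW(B)={$,a,c,d}  FOLLOW(C)={$,a,c,d}

FOLLOW(S) = ["$", "a", "c", "d"]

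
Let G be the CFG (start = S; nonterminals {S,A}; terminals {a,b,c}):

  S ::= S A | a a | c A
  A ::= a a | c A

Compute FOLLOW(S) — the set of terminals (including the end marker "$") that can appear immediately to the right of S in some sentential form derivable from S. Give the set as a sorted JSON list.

FIRST iteration:
[1]
  A via A→a a: +{a}
  A via A→c A: +{c}
  S via S→a a: +{a}
  S via S→c A: +{c}
  FIRST[S]={a,c}  FIRST[A]={a,c}
[2] (stable)
  FIRST[S]={a,c}  FIRST[A]={a,c}

FOLLOW iteration:
seed FOLLOW(S) with $
pass 1:
  S→S A: FOLLOW(S) ⊇ FIRST(A) = {a,c}; new: +{a,c}
  S→S A: FOLLOW(A) ⊇ FOLLOW(S) ⊇ {$,a,c}; new: +{$,a,c}
  S: {$,a,c}  A: {$,a,c}
pass 2: (no change)
  S: {$,a,c}  A: {$,a,c}

FOLLOW(S) = ["$", "a", "c"]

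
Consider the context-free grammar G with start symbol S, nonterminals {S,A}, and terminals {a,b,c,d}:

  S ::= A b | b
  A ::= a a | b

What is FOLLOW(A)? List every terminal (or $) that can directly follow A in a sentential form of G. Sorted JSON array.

Compute FIRST by fixpoint:
iter 1:
  A via A→a a: +{a}
  A via A→b: +{b}
  S via S→A b: +{a,b}
  FIRST[S]={a,b}  FIRST[A]={a,b}
iter 2: — fixpoint
  FIRST[S]={a,b}  FIRST[A]={a,b}

FOLLOW sets:
seed FOLLOW(S) with $
[1]
  S→A b: FOLLOW(A) ⊇ FIRST(b) = {b}; new: +{b}
  FOLLOW[S]={$}  FOLLOW[A]={b}
[2] — fixpoint
  FOLLOW[S]={$}  FOLLOW[A]={b}

FOLLOW(A) = ["b"]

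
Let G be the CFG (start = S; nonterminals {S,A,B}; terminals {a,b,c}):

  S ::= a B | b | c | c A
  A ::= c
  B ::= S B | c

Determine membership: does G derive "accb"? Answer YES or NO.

CNF form of G:
  S -> T0 B | T1 A | b | c
  A -> c
  B -> S B | c
  T0 -> a
  T1 -> c

CYK table (by increasing span):
  [0..0]={T0}  "a"  orig:{}
  [1..1]={A,B,S,T1}  "c"  orig:{A,B,S}
  [2..2]={A,B,S,T1}  "c"  orig:{A,B,S}
  [3..3]={S}  "b"
  [0..1]={S}  "ac"
  [1..2]={B,S}  "cc"
  [2..3]=∅  "cb"
  [0..2]={B,S}  "acc"
  [1..3]=∅  "ccb"
  [0..3]=∅  "accb"

S ∉ T[0,3] ⇒ NO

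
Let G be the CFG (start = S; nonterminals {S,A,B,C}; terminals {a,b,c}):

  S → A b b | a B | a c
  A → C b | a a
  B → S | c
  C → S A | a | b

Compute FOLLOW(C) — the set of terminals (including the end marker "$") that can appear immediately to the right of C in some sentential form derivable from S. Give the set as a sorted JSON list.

FIRST iteration:
pass 1:
  A via A→a a: +{a}
  B via B→c: +{c}
  C via C→a: +{a}
  C via C→b: +{b}
  S via S→A b b: +{a}
  S: {a}  A: {a}  B: {c}  C: {a,b}
pass 2:
  A via A→C b: +{b}
  B via B→S: +{a}
  S via S→A b b: +{b}
  S: {a,b}  A: {a,b}  B: {a,c}  C: {a,b}
pass 3:
  B via B→S: +{b}
  S: {a,b}  A: {a,b}  B: {a,b,c}  C: {a,b}
pass 4: (no change)
  S: {a,b}  A: {a,b}  B: {a,b,c}  C: {a,b}

Compute FOLLOW by fixpoint:
initialize: $ ∈ FOLLOW(S)
iter 1:
  A→C b: FOLLOW(C) ⊇ FIRST(b) = {b}; new: +{b}
  C→S A: FOLLOW(S) ⊇ FIRST(A) = {a,b}; new: +{a,b}
  C→S A: FOLLOW(A) ⊇ FOLLOW(C) ⊇ {b}; new: +{b}
  S→a B: FOLLOW(B) ⊇ FOLLOW(S) ⊇ {$,a,b}; new: +{$,a,b}
  FOLLOW(S)={$,a,b}  FOLLOW(A)={b}  FOLLOW(B)={$,a,b}  FOLLOW(C)={b}
iter 2: — fixpoint
  FOLLOW(S)={$,a,b}  FOLLOW(A)={b}  FOLLOW(B)={$,a,b}  FOLLOW(C)={b}

FOLLOW(C) = ["b"]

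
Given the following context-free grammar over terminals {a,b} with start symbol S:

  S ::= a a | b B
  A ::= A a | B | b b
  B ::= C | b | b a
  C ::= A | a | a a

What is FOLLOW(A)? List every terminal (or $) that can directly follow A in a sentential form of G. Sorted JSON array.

FIRST iteration:
[1]
  A via A→b b: +{b}
  B via B→b: +{b}
  C via C→A: +{b}
  C via C→a: +{a}
  S via S→a a: +{a}
  S via S→b B: +{b}
  FIRST[S]={a,b}  FIRST[A]={b}  FIRST[B]={b}  FIRST[C]={a,b}
[2]
  B via B→C: +{a}
  FIRST[S]={a,b}  FIRST[A]={b}  FIRST[B]={a,b}  FIRST[C]={a,b}
[3]
  A via A→B: +{a}
  FIRST[S]={a,b}  FIRST[A]={a,b}  FIRST[B]={a,b}  FIRST[C]={a,b}
[4] — fixpoint
  FIRST[S]={a,b}  FIRST[A]={a,b}  FIRST[B]={a,b}  FIRST[C]={a,b}

Compute FOLLOW by fixpoint:
initialize: $ ∈ FOLLOW(S)
iter 1:
  A→A a: FOLLOW(A) ⊇ FIRST(a) = {a}; new: +{a}
  A→B: FOLLOW(B) ⊇ FOLLOW(A) ⊇ {a}; new: +{a}
  B→C: FOLLOW(C) ⊇ FOLLOW(B) ⊇ {a}; new: +{a}
  S→b B: FOLLOW(B) ⊇ FOLLOW(S) ⊇ {$}; new: +{$}
  FOLLOW[S]={$}  FOLLOW[A]={a}  FOLLOW[B]={$,a}  FOLLOW[C]={a}
iter 2:
  B→C: FOLLOW(C) ⊇ FOLLOW(B) ⊇ {$,a}; new: +{$}
  C→A: FOLLOW(A) ⊇ FOLLOW(C) ⊇ {$,a}; new: +{$}
  FOLLOW[S]={$}  FOLLOW[A]={$,a}  FOLLOW[B]={$,a}  FOLLOW[C]={$,a}
iter 3: (stable)
  FOLLOW[S]={$}  FOLLOW[A]={$,a}  FOLLOW[B]={$,a}  FOLLOW[C]={$,a}

FOLLOW(A) = ["$", "a"]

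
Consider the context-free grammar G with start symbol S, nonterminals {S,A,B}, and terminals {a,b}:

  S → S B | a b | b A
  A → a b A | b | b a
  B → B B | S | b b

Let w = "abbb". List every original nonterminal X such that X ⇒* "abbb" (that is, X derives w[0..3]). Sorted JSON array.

Convert to CNF:
  S -> S B | T0 T1 | T1 A
  A -> T0 X2 | T1 T0 | b
  B -> B B | S B | T0 T1 | T1 A | T1 T1
  T0 -> a
  T1 -> b
  X2 -> T1 A

CYK table (by increasing span) (cells [i..j] with 0 ≤ i ≤ j ≤ 3 only):
  cell(0,0) a: {T0}  orig:{}
  cell(1,1) b: {A,T1}  orig:{A}
  cell(2,2) b: {A,T1}  orig:{A}
  cell(3,3) b: {A,T1}  orig:{A}
  cell(0,1) ab: {B,S}
  cell(1,2) bb: {B,S,X2}  orig:{B,S}
  cell(2,3) bb: {B,S,X2}  orig:{B,S}
  cell(0,2) abb: {A}
  cell(1,3) bbb: ∅
  cell(0,3) abbb: {B,S}

Original NTs in T[0,3] deriving "abbb": ["B", "S"]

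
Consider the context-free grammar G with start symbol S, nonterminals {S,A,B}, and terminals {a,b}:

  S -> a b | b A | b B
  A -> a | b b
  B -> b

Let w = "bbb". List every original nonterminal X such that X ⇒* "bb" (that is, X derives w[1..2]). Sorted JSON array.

CNF form of G:
  S -> T0 A | T0 B | T1 T0
  A -> T0 T0 | a
  B -> b
  T0 -> b
  T1 -> a

CYK fill — only the sub-triangle for w[1..2]:
  cell(1,1) b: {B,T0}  orig:{B}
  cell(2,2) b: {B,T0}  orig:{B}
  cell(1,2) bb: {A,S}

Original NTs in T[1,2] deriving "bb": ["A", "S"]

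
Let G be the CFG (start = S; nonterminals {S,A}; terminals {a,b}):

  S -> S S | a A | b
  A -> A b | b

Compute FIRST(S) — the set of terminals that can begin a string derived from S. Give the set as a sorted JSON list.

FIRST sets, iterate to fixpoint:
pass 1:
  A via A→b: +{b}
  S via S→a A: +{a}
  S via S→b: +{b}
  S: {a,b}  A: {b}
pass 2: (no change)
  S: {a,b}  A: {b}

FIRST(S) = ["a", "b"]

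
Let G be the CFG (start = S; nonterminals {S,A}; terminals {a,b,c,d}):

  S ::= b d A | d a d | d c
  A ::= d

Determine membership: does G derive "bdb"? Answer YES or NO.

CNF form of G:
  S -> T0 X4 | T1 T3 | T1 X5
  A -> d
  T0 -> b
  T1 -> d
  T2 -> a
  T3 -> c
  X4 -> T1 A
  X5 -> T2 T1

CYK fill:
  cell(0,0) b: {T0}  orig:{}
  cell(1,1) d: {A,T1}  orig:{A}
  cell(2,2) b: {T0}  orig:{}
  cell(0,1) bd: ∅
  cell(1,2) db: ∅
  cell(0,2) bdb: ∅

S ∉ T[0,2] ⇒ NO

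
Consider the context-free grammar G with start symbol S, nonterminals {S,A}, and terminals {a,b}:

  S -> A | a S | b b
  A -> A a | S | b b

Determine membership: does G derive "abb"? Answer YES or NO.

Convert to CNF:
  S -> A T0 | T0 S | T1 T1
  A -> A T0 | T0 S | T1 T1
  T0 -> a
  T1 -> b

CYK table (by increasing span):
  T[0,0] 'a' = {T0}  orig:{}
  T[1,1] 'b' = {T1}  orig:{}
  T[2,2] 'b' = {T1}  orig:{}
  T[0,1] 'ab' = ∅
  T[1,2] 'bb' = {A,S}
  T[0,2] 'abb' = {A,S}

S ∈ T[0,2] ⇒ YES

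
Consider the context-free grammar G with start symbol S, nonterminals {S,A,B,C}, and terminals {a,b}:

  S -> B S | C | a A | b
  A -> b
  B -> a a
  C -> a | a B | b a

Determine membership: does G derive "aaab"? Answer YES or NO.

CNF form of G:
  S -> B S | T0 A | T0 B | T1 T0 | a | b
  A -> b
  B -> T0 T0
  C -> T0 B | T1 T0 | a
  T0 -> a
  T1 -> b

CYK table (by increasing span):
  [0..0]={C,S,T0}  "a"  orig:{C,S}
  [1..1]={C,S,T0}  "a"  orig:{C,S}
  [2..2]={C,S,T0}  "a"  orig:{C,S}
  [3..3]={A,S,T1}  "b"  orig:{A,S}
  [0..1]={B}  "aa"
  [1..2]={B}  "aa"
  [2..3]={S}  "ab"
  [0..2]={C,S}  "aaa"
  [1..3]={S}  "aab"
  [0..3]={S}  "aaab"

S ∈ T[0,3] ⇒ YES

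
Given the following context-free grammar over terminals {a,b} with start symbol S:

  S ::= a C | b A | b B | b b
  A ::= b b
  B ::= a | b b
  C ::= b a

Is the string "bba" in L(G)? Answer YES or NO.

Convert to CNF:
  S -> T0 A | T0 B | T0 T0 | T1 C
  A -> T0 T0
  B -> T0 T0 | a
  C -> T0 T1
  T0 -> b
  T1 -> a

Fill CYK table bottom-up:
  cell(0,0) b: {T0}  orig:{}
  cell(1,1) b: {T0}  orig:{}
  cell(2,2) a: {B,T1}  orig:{B}
  cell(0,1) bb: {A,B,S}
  cell(1,2) ba: {C,S}
  cell(0,2) bba: ∅

S ∉ T[0,2] ⇒ NO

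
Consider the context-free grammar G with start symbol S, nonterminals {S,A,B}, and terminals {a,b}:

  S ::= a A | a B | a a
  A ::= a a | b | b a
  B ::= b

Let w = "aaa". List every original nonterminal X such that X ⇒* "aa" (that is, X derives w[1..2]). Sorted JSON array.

CNF form of G:
  S -> T0 A | T0 B | T0 T0
  A -> T0 T0 | T1 T0 | b
  B -> b
  T0 -> a
  T1 -> b

Fill CYK table bottom-up — only the sub-triangle for w[1..2]:
  T[1,1] 'a' = {T0}  orig:{}
  T[2,2] 'a' = {T0}  orig:{}
  T[1,2] 'aa' = {A,S}

Original NTs in T[1,2] deriving "aa": ["A", "S"]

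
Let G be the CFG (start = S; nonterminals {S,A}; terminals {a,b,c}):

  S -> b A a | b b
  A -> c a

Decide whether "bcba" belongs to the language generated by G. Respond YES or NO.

CNF form of G:
  S -> T2 T2 | T2 X3
  A -> T0 T1
  T0 -> c
  T1 -> a
  T2 -> b
  X3 -> A T1

CYK fill:
  T[0,0] 'b' = {T2}  orig:{}
  T[1,1] 'c' = {T0}  orig:{}
  T[2,2] 'b' = {T2}  orig:{}
  T[3,3] 'a' = {T1}  orig:{}
  T[0,1] 'bc' = ∅
  T[1,2] 'cb' = ∅
  T[2,3] 'ba' = ∅
  T[0,2] 'bcb' = ∅
  T[1,3] 'cba' = ∅
  T[0,3] 'bcba' = ∅

S ∉ T[0,3] ⇒ NO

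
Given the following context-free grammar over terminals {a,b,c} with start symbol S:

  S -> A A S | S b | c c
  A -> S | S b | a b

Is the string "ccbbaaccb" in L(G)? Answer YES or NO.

Convert to CNF:
  S -> A X4 | S T0 | T2 T2
  A -> A X3 | S T0 | T1 T0 | T2 T2
  T0 -> b
  T1 -> a
  T2 -> c
  X3 -> A S
  X4 -> A S

CYK table (by increasing span):
  [0..0]={T2}  "c"  orig:{}
  [1..1]={T2}  "c"  orig:{}
  [2..2]={T0}  "b"  orig:{}
  [3..3]={T0}  "b"  orig:{}
  [4..4]={T1}  "a"  orig:{}
  [5..5]={T1}  "a"  orig:{}
  [6..6]={T2}  "c"  orig:{}
  [7..7]={T2}  "c"  orig:{}
  [8..8]={T0}  "b"  orig:{}
  [0..1]={A,S}  "cc"
  [1..2]=∅  "cb"
  [2..3]=∅  "bb"
  [3..4]=∅  "ba"
  [4..5]=∅  "aa"
  [5..6]=∅  "ac"
  [6..7]={A,S}  "cc"
  [7..8]=∅  "cb"
  [0..2]={A,S}  "ccb"
  [1..3]=∅  "cbb"
  [2..4]=∅  "bba"
  [3..5]=∅  "baa"
  [4..6]=∅  "aac"
  [5..7]=∅  "acc"
  [6..8]={A,S}  "ccb"
  [0..3]={A,S}  "ccbb"
  [1..4]=∅  "cbba"
  [2..5]=∅  "bbaa"
  [3..6]=∅  "baac"
  [4..7]=∅  "aacc"
  [5..8]=∅  "accb"
  [0..4]=∅  "ccbba"
  [1..5]=∅  "cbbaa"
  [2..6]=∅  "bbaac"
  [3..7]=∅  "baacc"
  [4..8]=∅  "aaccb"
  [0..5]=∅  "ccbbaa"
  [1..6]=∅  "cbbaac"
  [2..7]=∅  "bbaacc"
  [3..8]=∅  "baaccb"
  [0..6]=∅  "ccbbaac"
  [1..7]=∅  "cbbaacc"
  [2..8]=∅  "bbaaccb"
  [0..7]=∅  "ccbbaacc"
  [1..8]=∅  "cbbaaccb"
  [0..8]=∅  "ccbbaaccb"

S ∉ T[0,8] ⇒ NO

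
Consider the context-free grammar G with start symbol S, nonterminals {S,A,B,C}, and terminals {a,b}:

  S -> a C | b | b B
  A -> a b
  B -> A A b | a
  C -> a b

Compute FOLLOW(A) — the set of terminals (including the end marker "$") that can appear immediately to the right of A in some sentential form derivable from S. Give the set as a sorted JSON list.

FIRST iteration:
[1]
  A via A→a b: +{a}
  B via B→A A b: +{a}
  C via C→a b: +{a}
  S via S→a C: +{a}
  S via S→b: +{b}
  FIRST[S]={a,b}  FIRST[A]={a}  FIRST[B]={a}  FIRST[C]={a}
[2] done
  FIRST[S]={a,b}  FIRST[A]={a}  FIRST[B]={a}  FIRST[C]={a}

FOLLOW sets:
initialize: $ ∈ FOLLOW(S)
iter 1:
  B→A A b: FOLLOW(A) ⊇ FIRST(A) = {a}; new: +{a}
  B→A A b: FOLLOW(A) ⊇ FIRST(b) = {b}; new: +{b}
  S→a C: FOLLOW(C) ⊇ FOLLOW(S) ⊇ {$}; new: +{$}
  S→b B: FOLLOW(B) ⊇ FOLLOW(S) ⊇ {$}; new: +{$}
  FOLLOW(S)={$}  FOLLOW(A)={a,b}  FOLLOW(B)={$}  FOLLOW(C)={$}
iter 2: (stable)
  FOLLOW(S)={$}  FOLLOW(A)={a,b}  FOLLOW(B)={$}  FOLLOW(C)={$}

FOLLOW(A) = ["a", "b"]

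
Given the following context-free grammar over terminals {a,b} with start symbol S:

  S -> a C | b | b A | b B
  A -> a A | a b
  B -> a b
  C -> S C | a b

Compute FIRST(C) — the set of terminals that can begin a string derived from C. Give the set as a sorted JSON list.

Compute FIRST by fixpoint:
pass 1:
  A via A→a A: +{a}
  B via B→a b: +{a}
  C via C→a b: +{a}
  S via S→a C: +{a}
  S via S→b: +{b}
  FIRST(S)={a,b}  FIRST(A)={a}  FIRST(B)={a}  FIRST(C)={a}
pass 2:
  C via C→S C: +{b}
  FIRST(S)={a,b}  FIRST(A)={a}  FIRST(B)={a}  FIRST(C)={a,b}
pass 3: (stable)
  FIRST(S)={a,b}  FIRST(A)={a}  FIRST(B)={a}  FIRST(C)={a,b}

FIRST(C) = ["a", "b"]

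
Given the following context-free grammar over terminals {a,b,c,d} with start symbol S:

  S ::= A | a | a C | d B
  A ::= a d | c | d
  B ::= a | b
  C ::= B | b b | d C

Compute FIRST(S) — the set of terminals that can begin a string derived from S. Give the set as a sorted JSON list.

Compute FIRST by fixpoint:
iter 1:
  A via A→a d: +{a}
  A via A→c: +{c}
  A via A→d: +{d}
  B via B→a: +{a}
  B via B→b: +{b}
  C via C→B: +{a,b}
  C via C→d C: +{d}
  S via S→A: +{a,c,d}
  S: {a,c,d}  A: {a,c,d}  B: {a,b}  C: {a,b,d}
iter 2: — fixpoint
  S: {a,c,d}  A: {a,c,d}  B: {a,b}  C: {a,b,d}

FIRST(S) = ["a", "c", "d"]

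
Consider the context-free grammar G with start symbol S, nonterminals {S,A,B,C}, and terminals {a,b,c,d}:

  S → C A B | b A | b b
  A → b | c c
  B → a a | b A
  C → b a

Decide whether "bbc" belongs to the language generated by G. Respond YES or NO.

CNF form of G:
  S -> C X3 | T2 A | T2 T2
  A -> T0 T0 | b
  B -> T1 T1 | T2 A
  C -> T2 T1
  T0 -> c
  T1 -> a
  T2 -> b
  X3 -> A B

CYK table (by increasing span):
  T[0,0] 'b' = {A,T2}  orig:{A}
  T[1,1] 'b' = {A,T2}  orig:{A}
  T[2,2] 'c' = {T0}  orig:{}
  T[0,1] 'bb' = {B,S}
  T[1,2] 'bc' = ∅
  T[0,2] 'bbc' = ∅

S ∉ T[0,2] ⇒ NO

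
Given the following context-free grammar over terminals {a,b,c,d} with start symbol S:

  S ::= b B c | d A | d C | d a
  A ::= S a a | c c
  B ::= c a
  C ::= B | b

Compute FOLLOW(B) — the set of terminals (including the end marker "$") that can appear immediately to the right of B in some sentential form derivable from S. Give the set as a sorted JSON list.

FIRST iteration:
round 1:
  A via A→c c: +{c}
  B via B→c a: +{c}
  C via C→B: +{c}
  C via C→b: +{b}
  S via S→b B c: +{b}
  S via S→d A: +{d}
  FIRST(S)={b,d}  FIRST(A)={c}  FIRST(B)={c}  FIRST(C)={b,c}
round 2:
  A via A→S a a: +{b,d}
  FIRST(S)={b,d}  FIRST(A)={b,c,d}  FIRST(B)={c}  FIRST(C)={b,c}
round 3: done
  FIRST(S)={b,d}  FIRST(A)={b,c,d}  FIRST(B)={c}  FIRST(C)={b,c}

FOLLOW iteration:
FOLLOW(S) := {$}
round 1:
  A→S a a: FOLLOW(S) ⊇ FIRST(a) = {a}; new: +{a}
  S→b B c: FOLLOW(B) ⊇ FIRST(c) = {c}; new: +{c}
  S→d A: FOLLOW(A) ⊇ FOLLOW(S) ⊇ {$,a}; new: +{$,a}
  S→d C: FOLLOW(C) ⊇ FOLLOW(S) ⊇ {$,a}; new: +{$,a}
  FOLLOW[S]={$,a}  FOLLOW[A]={$,a}  FOLLOW[B]={c}  FOLLOW[C]={$,a}
round 2:
  C→B: FOLLOW(B) ⊇ FOLLOW(C) ⊇ {$,a}; new: +{$,a}
  FOLLOW[S]={$,a}  FOLLOW[A]={$,a}  FOLLOW[B]={$,a,c}  FOLLOW[C]={$,a}
round 3: (no change)
  FOLLOW[S]={$,a}  FOLLOW[A]={$,a}  FOLLOW[B]={$,a,c}  FOLLOW[C]={$,a}

FOLLOW(B) = ["$", "a", "c"]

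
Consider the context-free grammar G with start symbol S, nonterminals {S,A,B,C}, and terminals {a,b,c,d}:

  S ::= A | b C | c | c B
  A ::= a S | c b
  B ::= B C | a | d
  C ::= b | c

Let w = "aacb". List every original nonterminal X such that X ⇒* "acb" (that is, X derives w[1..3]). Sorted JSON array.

Convert to CNF:
  S -> T0 S | T1 B | T1 T2 | T2 C | c
  A -> T0 S | T1 T2
  B -> B C | a | d
  C -> b | c
  T0 -> a
  T1 -> c
  T2 -> b

CYK fill — only the sub-triangle for w[1..3]:
  cell(1,1) a: {B,T0}  orig:{B}
  cell(2,2) c: {C,S,T1}  orig:{C,S}
  cell(3,3) b: {C,T2}  orig:{C}
  cell(1,2) ac: {A,B,S}
  cell(2,3) cb: {A,S}
  cell(1,3) acb: {A,B,S}

Original NTs in T[1,3] deriving "acb": ["A", "B", "S"]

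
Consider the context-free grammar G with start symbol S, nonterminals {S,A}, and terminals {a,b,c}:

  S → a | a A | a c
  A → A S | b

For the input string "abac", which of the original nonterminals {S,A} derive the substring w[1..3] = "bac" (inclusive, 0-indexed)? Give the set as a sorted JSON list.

Convert to CNF:
  S -> T0 A | T0 T1 | a
  A -> A S | b
  T0 -> a
  T1 -> c

CYK table (by increasing span) (cells [i..j] with 1 ≤ i ≤ j ≤ 3 only):
  cell(1,1) b: {A}
  cell(2,2) a: {S,T0}  orig:{S}
  cell(3,3) c: {T1}  orig:{}
  cell(1,2) ba: {A}
  cell(2,3) ac: {S}
  cell(1,3) bac: {A}

Original NTs in T[1,3] deriving "bac": ["A"]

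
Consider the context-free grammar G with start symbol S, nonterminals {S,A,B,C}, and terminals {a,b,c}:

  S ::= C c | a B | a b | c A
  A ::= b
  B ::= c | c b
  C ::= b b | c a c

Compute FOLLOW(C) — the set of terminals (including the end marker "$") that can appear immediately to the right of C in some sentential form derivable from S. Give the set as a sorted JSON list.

FIRST sets, iterate to fixpoint:
pass 1:
  A via A→b: +{b}
  B via B→c: +{c}
  C via C→b b: +{b}
  C via C→c a c: +{c}
  S via S→C c: +{b,c}
  S via S→a B: +{a}
  FIRST(S)={a,b,c}  FIRST(A)={b}  FIRST(B)={c}  FIRST(C)={b,c}
pass 2: (stable)
  FIRST(S)={a,b,c}  FIRST(A)={b}  FIRST(B)={c}  FIRST(C)={b,c}

FOLLOW iteration:
initialize: $ ∈ FOLLOW(S)
round 1:
  S→C c: FOLLOW(C) ⊇ FIRST(c) = {c}; new: +{c}
  S→a B: FOLLOW(B) ⊇ FOLLOW(S) ⊇ {$}; new: +{$}
  S→c A: FOLLOW(A) ⊇ FOLLOW(S) ⊇ {$}; new: +{$}
  FOLLOW(S)={$}  FOLLOW(A)={$}  FOLLOW(B)={$}  FOLLOW(C)={c}
round 2: (stable)
  FOLLOW(S)={$}  FOLLOW(A)={$}  FOLLOW(B)={$}  FOLLOW(C)={c}

FOLLOW(C) = ["c"]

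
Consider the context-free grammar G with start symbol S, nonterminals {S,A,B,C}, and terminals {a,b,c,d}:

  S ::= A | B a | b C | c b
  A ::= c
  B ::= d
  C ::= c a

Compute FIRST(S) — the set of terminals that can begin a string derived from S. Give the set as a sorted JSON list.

FIRST iteration:
round 1:
  A via A→c: +{c}
  B via B→d: +{d}
  C via C→c a: +{c}
  S via S→A: +{c}
  S via S→B a: +{d}
  S via S→b C: +{b}
  S: {b,c,d}  A: {c}  B: {d}  C: {c}
round 2: (no change)
  S: {b,c,d}  A: {c}  B: {d}  C: {c}

FIRST(S) = ["b", "c", "d"]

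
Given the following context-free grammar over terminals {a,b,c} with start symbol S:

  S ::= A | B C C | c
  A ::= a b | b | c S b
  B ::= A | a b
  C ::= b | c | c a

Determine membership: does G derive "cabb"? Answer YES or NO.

Convert to CNF:
  S -> B X5 | T0 T1 | T2 X6 | b | c
  A -> T0 T1 | T2 X3 | b
  B -> T0 T1 | T2 X4 | b
  C -> T2 T0 | b | c
  T0 -> a
  T1 -> b
  T2 -> c
  X3 -> S T1
  X4 -> S T1
  X5 -> C C
  X6 -> S T1

CYK fill:
  T[0,0] 'c' = {C,S,T2}  orig:{C,S}
  T[1,1] 'a' = {T0}  orig:{}
  T[2,2] 'b' = {A,B,C,S,T1}  orig:{A,B,C,S}
  T[3,3] 'b' = {A,B,C,S,T1}  orig:{A,B,C,S}
  T[0,1] 'ca' = {C}
  T[1,2] 'ab' = {A,B,S}
  T[2,3] 'bb' = {X3,X4,X5,X6}  orig:{}
  T[0,2] 'cab' = {X5}  orig:{}
  T[1,3] 'abb' = {X3,X4,X6}  orig:{}
  T[0,3] 'cabb' = {A,B,S}

S ∈ T[0,3] ⇒ YES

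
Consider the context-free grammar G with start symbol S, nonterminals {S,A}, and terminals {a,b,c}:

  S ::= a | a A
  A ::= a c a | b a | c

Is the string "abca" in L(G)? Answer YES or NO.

Convert to CNF:
  S -> T0 A | a
  A -> T0 X3 | T2 T0 | c
  T0 -> a
  T1 -> c
  T2 -> b
  X3 -> T1 T0

Fill CYK table bottom-up:
  cell(0,0) a: {S,T0}  orig:{S}
  cell(1,1) b: {T2}  orig:{}
  cell(2,2) c: {A,T1}  orig:{A}
  cell(3,3) a: {S,T0}  orig:{S}
  cell(0,1) ab: ∅
  cell(1,2) bc: ∅
  cell(2,3) ca: {X3}  orig:{}
  cell(0,2) abc: ∅
  cell(1,3) bca: ∅
  cell(0,3) abca: ∅

S ∉ T[0,3] ⇒ NO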